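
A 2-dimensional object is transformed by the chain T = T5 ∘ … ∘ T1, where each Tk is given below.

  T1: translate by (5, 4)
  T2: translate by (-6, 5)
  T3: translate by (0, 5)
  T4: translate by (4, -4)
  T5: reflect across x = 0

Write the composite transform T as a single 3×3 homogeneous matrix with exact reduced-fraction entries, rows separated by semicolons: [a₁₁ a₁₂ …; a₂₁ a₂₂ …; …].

T = [-1 0 -3; 0 1 10; 0 0 1]

T1 = [1 0 5; 0 1 4; 0 0 1]
T2·T1 = [1 0 -1; 0 1 9; 0 0 1]
T3·…·T1 = [1 0 -1; 0 1 14; 0 0 1]
T4·…·T1 = [1 0 3; 0 1 10; 0 0 1]
T5·…·T1 = [-1 0 -3; 0 1 10; 0 0 1]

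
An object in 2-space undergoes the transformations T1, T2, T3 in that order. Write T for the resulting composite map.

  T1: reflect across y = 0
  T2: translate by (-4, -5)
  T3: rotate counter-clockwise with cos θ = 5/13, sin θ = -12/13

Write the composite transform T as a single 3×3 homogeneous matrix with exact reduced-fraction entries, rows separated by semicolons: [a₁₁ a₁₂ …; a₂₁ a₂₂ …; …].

T1 = [1 0 0; 0 -1 0; 0 0 1]
T2·T1 = [1 0 -4; 0 -1 -5; 0 0 1]
T3·…·T1 = [5/13 -12/13 -80/13; -12/13 -5/13 23/13; 0 0 1]

T = [5/13 -12/13 -80/13; -12/13 -5/13 23/13; 0 0 1]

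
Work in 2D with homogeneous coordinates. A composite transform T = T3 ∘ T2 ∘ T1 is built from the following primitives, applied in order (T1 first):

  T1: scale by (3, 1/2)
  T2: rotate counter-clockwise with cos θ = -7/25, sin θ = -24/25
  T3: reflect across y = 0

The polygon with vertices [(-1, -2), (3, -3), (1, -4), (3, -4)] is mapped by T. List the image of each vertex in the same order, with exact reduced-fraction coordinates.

image vertices: (-3/25, -79/25), (-99/25, 411/50), (-69/25, 58/25), (-111/25, 202/25)

T1 scale by (3, 1/2): (-1, -2) → (-3, -1); (3, -3) → (9, -3/2); (1, -4) → (3, -2); (3, -4) → (9, -2)
T2 rotate counter-clockwise with cos θ = -7/25, sin θ = -24/25: (-3, -1) → (-3/25, 79/25); (9, -3/2) → (-99/25, -411/50); (3, -2) → (-69/25, -58/25); (9, -2) → (-111/25, -202/25)
T3 reflect across y = 0: (-3/25, 79/25) → (-3/25, -79/25); (-99/25, -411/50) → (-99/25, 411/50); (-69/25, -58/25) → (-69/25, 58/25); (-111/25, -202/25) → (-111/25, 202/25)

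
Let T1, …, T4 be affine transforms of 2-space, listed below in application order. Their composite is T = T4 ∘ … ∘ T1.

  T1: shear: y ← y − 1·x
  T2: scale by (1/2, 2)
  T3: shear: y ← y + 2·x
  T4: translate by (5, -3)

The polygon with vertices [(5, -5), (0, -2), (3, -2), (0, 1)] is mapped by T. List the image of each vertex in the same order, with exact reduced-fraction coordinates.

image vertices: (15/2, -18), (5, -7), (13/2, -10), (5, -1)

T1 shear: y ← y − 1·x: (5, -5) → (5, -10); (0, -2) → (0, -2); (3, -2) → (3, -5); (0, 1) → (0, 1)
T2 scale by (1/2, 2): (5, -10) → (5/2, -20); (0, -2) → (0, -4); (3, -5) → (3/2, -10); (0, 1) → (0, 2)
T3 shear: y ← y + 2·x: (5/2, -20) → (5/2, -15); (0, -4) → (0, -4); (3/2, -10) → (3/2, -7); (0, 2) → (0, 2)
T4 translate by (5, -3): (5/2, -15) → (15/2, -18); (0, -4) → (5, -7); (3/2, -7) → (13/2, -10); (0, 2) → (5, -1)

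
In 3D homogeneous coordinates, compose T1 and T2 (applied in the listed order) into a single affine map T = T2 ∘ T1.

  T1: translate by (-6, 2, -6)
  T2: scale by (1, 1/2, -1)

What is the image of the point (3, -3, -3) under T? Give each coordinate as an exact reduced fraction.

T1 translate by (-6, 2, -6): (3, -3, -3) → (-3, -1, -9)
T2 scale by (1, 1/2, -1): (-3, -1, -9) → (-3, -1/2, 9)

T(p) = (-3, -1/2, 9)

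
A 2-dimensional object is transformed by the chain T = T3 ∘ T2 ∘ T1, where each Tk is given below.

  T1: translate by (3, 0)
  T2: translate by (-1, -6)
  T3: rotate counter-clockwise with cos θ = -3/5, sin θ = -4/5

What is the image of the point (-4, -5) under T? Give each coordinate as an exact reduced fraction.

T(p) = (-38/5, 41/5)

T1 translate by (3, 0): (-4, -5) → (-1, -5)
T2 translate by (-1, -6): (-1, -5) → (-2, -11)
T3 rotate counter-clockwise with cos θ = -3/5, sin θ = -4/5: (-2, -11) → (-38/5, 41/5)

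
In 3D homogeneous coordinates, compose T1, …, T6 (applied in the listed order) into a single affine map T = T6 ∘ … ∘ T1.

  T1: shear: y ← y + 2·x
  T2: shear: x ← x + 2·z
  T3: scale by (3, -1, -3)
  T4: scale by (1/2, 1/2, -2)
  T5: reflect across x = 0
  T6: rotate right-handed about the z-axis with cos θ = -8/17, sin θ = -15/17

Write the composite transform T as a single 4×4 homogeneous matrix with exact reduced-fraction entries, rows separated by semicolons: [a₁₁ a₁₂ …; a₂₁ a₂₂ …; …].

T = [-3/17 -15/34 24/17 0; 61/34 4/17 45/17 0; 0 0 6 0; 0 0 0 1]

T1 = [1 0 0 0; 2 1 0 0; 0 0 1 0; 0 0 0 1]
T2·T1 = [1 0 2 0; 2 1 0 0; 0 0 1 0; 0 0 0 1]
T3·…·T1 = [3 0 6 0; -2 -1 0 0; 0 0 -3 0; 0 0 0 1]
T4·…·T1 = [3/2 0 3 0; -1 -1/2 0 0; 0 0 6 0; 0 0 0 1]
T5·…·T1 = [-3/2 0 -3 0; -1 -1/2 0 0; 0 0 6 0; 0 0 0 1]
T6·…·T1 = [-3/17 -15/34 24/17 0; 61/34 4/17 45/17 0; 0 0 6 0; 0 0 0 1]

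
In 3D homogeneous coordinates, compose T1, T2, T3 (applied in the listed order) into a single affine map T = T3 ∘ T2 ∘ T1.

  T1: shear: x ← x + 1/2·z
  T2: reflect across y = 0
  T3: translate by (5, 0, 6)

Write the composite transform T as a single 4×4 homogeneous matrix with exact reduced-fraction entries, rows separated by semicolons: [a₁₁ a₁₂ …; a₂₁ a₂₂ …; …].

T1 = [1 0 1/2 0; 0 1 0 0; 0 0 1 0; 0 0 0 1]
T2·T1 = [1 0 1/2 0; 0 -1 0 0; 0 0 1 0; 0 0 0 1]
T3·…·T1 = [1 0 1/2 5; 0 -1 0 0; 0 0 1 6; 0 0 0 1]

T = [1 0 1/2 5; 0 -1 0 0; 0 0 1 6; 0 0 0 1]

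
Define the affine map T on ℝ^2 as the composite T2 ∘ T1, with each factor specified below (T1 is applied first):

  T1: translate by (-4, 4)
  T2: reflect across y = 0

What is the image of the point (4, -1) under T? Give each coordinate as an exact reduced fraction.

T(p) = (0, -3)

T1 translate by (-4, 4): (4, -1) → (0, 3)
T2 reflect across y = 0: (0, 3) → (0, -3)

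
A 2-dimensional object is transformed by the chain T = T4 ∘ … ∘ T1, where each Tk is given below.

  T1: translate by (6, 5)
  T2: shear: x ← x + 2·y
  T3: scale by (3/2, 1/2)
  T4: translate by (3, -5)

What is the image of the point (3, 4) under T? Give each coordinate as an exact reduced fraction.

T1 translate by (6, 5): (3, 4) → (9, 9)
T2 shear: x ← x + 2·y: (9, 9) → (27, 9)
T3 scale by (3/2, 1/2): (27, 9) → (81/2, 9/2)
T4 translate by (3, -5): (81/2, 9/2) → (87/2, -1/2)

T(p) = (87/2, -1/2)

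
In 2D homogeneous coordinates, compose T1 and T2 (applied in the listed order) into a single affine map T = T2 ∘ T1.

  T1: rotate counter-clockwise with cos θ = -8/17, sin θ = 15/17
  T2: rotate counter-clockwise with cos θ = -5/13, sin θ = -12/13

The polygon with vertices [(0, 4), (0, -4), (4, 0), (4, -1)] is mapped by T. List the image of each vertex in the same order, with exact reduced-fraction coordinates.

T1 rotate counter-clockwise with cos θ = -8/17, sin θ = 15/17: (0, 4) → (-60/17, -32/17); (0, -4) → (60/17, 32/17); (4, 0) → (-32/17, 60/17); (4, -1) → (-1, 4)
T2 rotate counter-clockwise with cos θ = -5/13, sin θ = -12/13: (-60/17, -32/17) → (-84/221, 880/221); (60/17, 32/17) → (84/221, -880/221); (-32/17, 60/17) → (880/221, 84/221); (-1, 4) → (53/13, -8/13)

image vertices: (-84/221, 880/221), (84/221, -880/221), (880/221, 84/221), (53/13, -8/13)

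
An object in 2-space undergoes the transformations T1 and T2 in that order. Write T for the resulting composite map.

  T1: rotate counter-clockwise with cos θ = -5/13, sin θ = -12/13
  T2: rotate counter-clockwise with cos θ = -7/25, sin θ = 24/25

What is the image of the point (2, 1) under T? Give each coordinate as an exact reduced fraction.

T(p) = (682/325, 251/325)

T1 rotate counter-clockwise with cos θ = -5/13, sin θ = -12/13: (2, 1) → (2/13, -29/13)
T2 rotate counter-clockwise with cos θ = -7/25, sin θ = 24/25: (2/13, -29/13) → (682/325, 251/325)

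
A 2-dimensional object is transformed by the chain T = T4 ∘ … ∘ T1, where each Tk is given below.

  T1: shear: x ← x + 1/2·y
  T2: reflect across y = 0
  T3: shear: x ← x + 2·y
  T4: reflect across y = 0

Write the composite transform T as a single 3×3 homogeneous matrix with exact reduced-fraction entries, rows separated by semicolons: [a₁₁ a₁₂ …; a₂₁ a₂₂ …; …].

T = [1 -3/2 0; 0 1 0; 0 0 1]

T1 = [1 1/2 0; 0 1 0; 0 0 1]
T2·T1 = [1 1/2 0; 0 -1 0; 0 0 1]
T3·…·T1 = [1 -3/2 0; 0 -1 0; 0 0 1]
T4·…·T1 = [1 -3/2 0; 0 1 0; 0 0 1]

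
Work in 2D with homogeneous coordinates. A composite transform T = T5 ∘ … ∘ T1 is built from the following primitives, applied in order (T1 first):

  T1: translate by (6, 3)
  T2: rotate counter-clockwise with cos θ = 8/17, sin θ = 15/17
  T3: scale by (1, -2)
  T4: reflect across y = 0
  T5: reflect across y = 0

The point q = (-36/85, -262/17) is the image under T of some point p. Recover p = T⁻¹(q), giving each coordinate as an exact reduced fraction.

T1 = [1 0 6; 0 1 3; 0 0 1]
T2·T1 = [8/17 -15/17 3/17; 15/17 8/17 114/17; 0 0 1]
T3·…·T1 = [8/17 -15/17 3/17; -30/17 -16/17 -228/17; 0 0 1]
T4·…·T1 = [8/17 -15/17 3/17; 30/17 16/17 228/17; 0 0 1]
T5·…·T1 = [8/17 -15/17 3/17; -30/17 -16/17 -228/17; 0 0 1]
det M = -2; M⁻¹ = [8/17 -15/34 -6; -15/17 -4/17 -3; 0 0 1]
M⁻¹ · (-36/85, -262/17)ᵀ = (3/5, 1)ᵀ

p = (3/5, 1)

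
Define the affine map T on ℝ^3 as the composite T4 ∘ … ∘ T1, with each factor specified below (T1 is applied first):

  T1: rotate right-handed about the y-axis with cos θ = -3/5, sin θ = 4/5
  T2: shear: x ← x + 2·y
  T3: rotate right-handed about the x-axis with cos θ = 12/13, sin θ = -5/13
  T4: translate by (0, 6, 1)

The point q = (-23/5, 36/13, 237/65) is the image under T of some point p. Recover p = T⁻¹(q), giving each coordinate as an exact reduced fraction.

p = (-3, -4, 2)

T1 = [-3/5 0 4/5 0; 0 1 0 0; -4/5 0 -3/5 0; 0 0 0 1]
T2·T1 = [-3/5 2 4/5 0; 0 1 0 0; -4/5 0 -3/5 0; 0 0 0 1]
T3·…·T1 = [-3/5 2 4/5 0; -4/13 12/13 -3/13 0; -48/65 -5/13 -36/65 0; 0 0 0 1]
T4·…·T1 = [-3/5 2 4/5 0; -4/13 12/13 -3/13 6; -48/65 -5/13 -36/65 1; 0 0 0 1]
det M = 1; M⁻¹ = [-3/5 4/5 -6/5 -18/5; 0 12/13 -5/13 -67/13; 4/5 -111/65 4/65 662/65; 0 0 0 1]
M⁻¹ · (-23/5, 36/13, 237/65)ᵀ = (-3, -4, 2)ᵀ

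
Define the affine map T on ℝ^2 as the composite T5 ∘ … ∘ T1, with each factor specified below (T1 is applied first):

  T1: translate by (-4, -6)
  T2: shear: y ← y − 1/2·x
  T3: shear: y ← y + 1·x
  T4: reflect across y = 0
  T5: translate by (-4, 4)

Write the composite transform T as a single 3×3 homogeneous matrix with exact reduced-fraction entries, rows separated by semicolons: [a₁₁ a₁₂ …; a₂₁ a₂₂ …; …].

T = [1 0 -8; -1/2 -1 12; 0 0 1]

T1 = [1 0 -4; 0 1 -6; 0 0 1]
T2·T1 = [1 0 -4; -1/2 1 -4; 0 0 1]
T3·…·T1 = [1 0 -4; 1/2 1 -8; 0 0 1]
T4·…·T1 = [1 0 -4; -1/2 -1 8; 0 0 1]
T5·…·T1 = [1 0 -8; -1/2 -1 12; 0 0 1]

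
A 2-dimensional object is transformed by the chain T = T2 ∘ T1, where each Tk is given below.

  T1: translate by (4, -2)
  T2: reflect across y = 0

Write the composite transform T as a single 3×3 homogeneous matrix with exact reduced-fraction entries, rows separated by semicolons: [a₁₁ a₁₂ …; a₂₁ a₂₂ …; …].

T1 = [1 0 4; 0 1 -2; 0 0 1]
T2·T1 = [1 0 4; 0 -1 2; 0 0 1]

T = [1 0 4; 0 -1 2; 0 0 1]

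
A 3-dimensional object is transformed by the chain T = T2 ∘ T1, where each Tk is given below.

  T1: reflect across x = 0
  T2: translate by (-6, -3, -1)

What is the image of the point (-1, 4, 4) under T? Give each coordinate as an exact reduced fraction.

T(p) = (-5, 1, 3)

T1 reflect across x = 0: (-1, 4, 4) → (1, 4, 4)
T2 translate by (-6, -3, -1): (1, 4, 4) → (-5, 1, 3)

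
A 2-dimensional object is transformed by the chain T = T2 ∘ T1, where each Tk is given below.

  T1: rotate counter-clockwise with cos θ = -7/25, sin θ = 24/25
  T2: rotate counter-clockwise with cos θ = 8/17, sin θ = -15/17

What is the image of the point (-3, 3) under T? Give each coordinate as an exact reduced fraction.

T1 rotate counter-clockwise with cos θ = -7/25, sin θ = 24/25: (-3, 3) → (-51/25, -93/25)
T2 rotate counter-clockwise with cos θ = 8/17, sin θ = -15/17: (-51/25, -93/25) → (-1803/425, 21/425)

T(p) = (-1803/425, 21/425)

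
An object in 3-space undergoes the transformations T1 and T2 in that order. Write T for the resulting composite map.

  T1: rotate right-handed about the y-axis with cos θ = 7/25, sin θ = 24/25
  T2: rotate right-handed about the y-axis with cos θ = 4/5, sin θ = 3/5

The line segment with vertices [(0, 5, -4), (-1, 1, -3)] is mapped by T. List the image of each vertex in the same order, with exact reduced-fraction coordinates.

image vertices: (-468/125, 5, 176/125), (-307/125, 1, 249/125)

T1 rotate right-handed about the y-axis with cos θ = 7/25, sin θ = 24/25: (0, 5, -4) → (-96/25, 5, -28/25); (-1, 1, -3) → (-79/25, 1, 3/25)
T2 rotate right-handed about the y-axis with cos θ = 4/5, sin θ = 3/5: (-96/25, 5, -28/25) → (-468/125, 5, 176/125); (-79/25, 1, 3/25) → (-307/125, 1, 249/125)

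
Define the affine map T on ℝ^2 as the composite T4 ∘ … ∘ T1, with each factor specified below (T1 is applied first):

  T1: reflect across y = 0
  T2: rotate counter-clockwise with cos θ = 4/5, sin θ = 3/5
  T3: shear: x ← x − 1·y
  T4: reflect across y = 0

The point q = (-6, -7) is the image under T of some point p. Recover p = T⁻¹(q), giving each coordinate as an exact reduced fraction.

p = (5, -5)

T1 = [1 0 0; 0 -1 0; 0 0 1]
T2·T1 = [4/5 3/5 0; 3/5 -4/5 0; 0 0 1]
T3·…·T1 = [1/5 7/5 0; 3/5 -4/5 0; 0 0 1]
T4·…·T1 = [1/5 7/5 0; -3/5 4/5 0; 0 0 1]
det M = 1; M⁻¹ = [4/5 -7/5 0; 3/5 1/5 0; 0 0 1]
M⁻¹ · (-6, -7)ᵀ = (5, -5)ᵀ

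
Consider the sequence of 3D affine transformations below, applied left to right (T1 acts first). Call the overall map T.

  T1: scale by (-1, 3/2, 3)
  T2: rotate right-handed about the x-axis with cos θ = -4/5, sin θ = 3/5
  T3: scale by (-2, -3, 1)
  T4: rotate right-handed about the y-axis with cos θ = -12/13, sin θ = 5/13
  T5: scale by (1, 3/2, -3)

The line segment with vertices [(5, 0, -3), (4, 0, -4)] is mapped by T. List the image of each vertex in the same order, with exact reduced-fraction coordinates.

T1 scale by (-1, 3/2, 3): (5, 0, -3) → (-5, 0, -9); (4, 0, -4) → (-4, 0, -12)
T2 rotate right-handed about the x-axis with cos θ = -4/5, sin θ = 3/5: (-5, 0, -9) → (-5, 27/5, 36/5); (-4, 0, -12) → (-4, 36/5, 48/5)
T3 scale by (-2, -3, 1): (-5, 27/5, 36/5) → (10, -81/5, 36/5); (-4, 36/5, 48/5) → (8, -108/5, 48/5)
T4 rotate right-handed about the y-axis with cos θ = -12/13, sin θ = 5/13: (10, -81/5, 36/5) → (-84/13, -81/5, -682/65); (8, -108/5, 48/5) → (-48/13, -108/5, -776/65)
T5 scale by (1, 3/2, -3): (-84/13, -81/5, -682/65) → (-84/13, -243/10, 2046/65); (-48/13, -108/5, -776/65) → (-48/13, -162/5, 2328/65)

image vertices: (-84/13, -243/10, 2046/65), (-48/13, -162/5, 2328/65)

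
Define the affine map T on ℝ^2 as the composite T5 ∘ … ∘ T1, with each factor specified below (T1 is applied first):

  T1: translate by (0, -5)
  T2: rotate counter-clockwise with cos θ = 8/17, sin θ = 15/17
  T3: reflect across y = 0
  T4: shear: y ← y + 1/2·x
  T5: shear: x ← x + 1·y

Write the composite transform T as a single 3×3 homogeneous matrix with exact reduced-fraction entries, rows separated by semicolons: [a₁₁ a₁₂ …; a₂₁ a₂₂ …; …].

T = [-3/17 -61/34 305/34; -11/17 -31/34 155/34; 0 0 1]

T1 = [1 0 0; 0 1 -5; 0 0 1]
T2·T1 = [8/17 -15/17 75/17; 15/17 8/17 -40/17; 0 0 1]
T3·…·T1 = [8/17 -15/17 75/17; -15/17 -8/17 40/17; 0 0 1]
T4·…·T1 = [8/17 -15/17 75/17; -11/17 -31/34 155/34; 0 0 1]
T5·…·T1 = [-3/17 -61/34 305/34; -11/17 -31/34 155/34; 0 0 1]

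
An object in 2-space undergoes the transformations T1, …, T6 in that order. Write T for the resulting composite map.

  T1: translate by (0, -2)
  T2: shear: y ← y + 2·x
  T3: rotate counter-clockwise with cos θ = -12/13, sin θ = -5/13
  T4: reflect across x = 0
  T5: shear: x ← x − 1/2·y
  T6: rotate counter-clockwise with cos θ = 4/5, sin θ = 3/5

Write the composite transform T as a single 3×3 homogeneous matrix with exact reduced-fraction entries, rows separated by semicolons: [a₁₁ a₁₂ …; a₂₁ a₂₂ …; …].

T = [153/65 8/13 -16/13; -133/130 -9/13 18/13; 0 0 1]

T1 = [1 0 0; 0 1 -2; 0 0 1]
T2·T1 = [1 0 0; 2 1 -2; 0 0 1]
T3·…·T1 = [-2/13 5/13 -10/13; -29/13 -12/13 24/13; 0 0 1]
T4·…·T1 = [2/13 -5/13 10/13; -29/13 -12/13 24/13; 0 0 1]
T5·…·T1 = [33/26 1/13 -2/13; -29/13 -12/13 24/13; 0 0 1]
T6·…·T1 = [153/65 8/13 -16/13; -133/130 -9/13 18/13; 0 0 1]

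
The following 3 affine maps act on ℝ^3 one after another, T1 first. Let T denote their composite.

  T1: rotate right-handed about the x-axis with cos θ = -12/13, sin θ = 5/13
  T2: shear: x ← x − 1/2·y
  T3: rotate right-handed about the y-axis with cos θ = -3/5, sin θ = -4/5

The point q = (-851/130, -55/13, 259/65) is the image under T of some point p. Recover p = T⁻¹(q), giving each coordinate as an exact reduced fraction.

p = (5, 5, -1)

T1 = [1 0 0 0; 0 -12/13 -5/13 0; 0 5/13 -12/13 0; 0 0 0 1]
T2·T1 = [1 6/13 5/26 0; 0 -12/13 -5/13 0; 0 5/13 -12/13 0; 0 0 0 1]
T3·…·T1 = [-3/5 -38/65 81/130 0; 0 -12/13 -5/13 0; 4/5 9/65 46/65 0; 0 0 0 1]
det M = 1; M⁻¹ = [-3/5 1/2 4/5 0; -4/13 -12/13 -3/13 0; 48/65 -5/13 36/65 0; 0 0 0 1]
M⁻¹ · (-851/130, -55/13, 259/65)ᵀ = (5, 5, -1)ᵀ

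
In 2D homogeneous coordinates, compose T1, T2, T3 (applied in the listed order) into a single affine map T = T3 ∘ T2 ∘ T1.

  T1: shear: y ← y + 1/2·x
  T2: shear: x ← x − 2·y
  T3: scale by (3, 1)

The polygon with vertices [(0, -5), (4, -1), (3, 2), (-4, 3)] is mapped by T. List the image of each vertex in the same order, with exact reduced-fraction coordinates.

image vertices: (30, -5), (6, 1), (-12, 7/2), (-18, 1)

T1 shear: y ← y + 1/2·x: (0, -5) → (0, -5); (4, -1) → (4, 1); (3, 2) → (3, 7/2); (-4, 3) → (-4, 1)
T2 shear: x ← x − 2·y: (0, -5) → (10, -5); (4, 1) → (2, 1); (3, 7/2) → (-4, 7/2); (-4, 1) → (-6, 1)
T3 scale by (3, 1): (10, -5) → (30, -5); (2, 1) → (6, 1); (-4, 7/2) → (-12, 7/2); (-6, 1) → (-18, 1)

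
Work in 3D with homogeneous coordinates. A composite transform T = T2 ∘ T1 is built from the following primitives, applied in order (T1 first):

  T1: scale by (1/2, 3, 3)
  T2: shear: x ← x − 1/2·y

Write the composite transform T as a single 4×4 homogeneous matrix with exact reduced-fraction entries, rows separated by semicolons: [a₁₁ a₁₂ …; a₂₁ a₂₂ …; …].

T = [1/2 -3/2 0 0; 0 3 0 0; 0 0 3 0; 0 0 0 1]

T1 = [1/2 0 0 0; 0 3 0 0; 0 0 3 0; 0 0 0 1]
T2·T1 = [1/2 -3/2 0 0; 0 3 0 0; 0 0 3 0; 0 0 0 1]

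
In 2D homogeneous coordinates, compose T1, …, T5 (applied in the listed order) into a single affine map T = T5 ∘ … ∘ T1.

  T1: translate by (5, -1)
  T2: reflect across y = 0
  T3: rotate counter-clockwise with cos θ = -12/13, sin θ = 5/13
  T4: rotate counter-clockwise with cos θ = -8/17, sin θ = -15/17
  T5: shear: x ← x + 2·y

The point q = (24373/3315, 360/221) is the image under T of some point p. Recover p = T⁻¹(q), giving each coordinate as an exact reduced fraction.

T1 = [1 0 5; 0 1 -1; 0 0 1]
T2·T1 = [1 0 5; 0 -1 1; 0 0 1]
T3·…·T1 = [-12/13 5/13 -5; 5/13 12/13 1; 0 0 1]
T4·…·T1 = [171/221 140/221 55/17; 140/221 -171/221 67/17; 0 0 1]
T5·…·T1 = [451/221 -202/221 189/17; 140/221 -171/221 67/17; 0 0 1]
det M = -1; M⁻¹ = [171/221 -202/221 -5; 140/221 -451/221 1; 0 0 1]
M⁻¹ · (24373/3315, 360/221)ᵀ = (-4/5, 7/3)ᵀ

p = (-4/5, 7/3)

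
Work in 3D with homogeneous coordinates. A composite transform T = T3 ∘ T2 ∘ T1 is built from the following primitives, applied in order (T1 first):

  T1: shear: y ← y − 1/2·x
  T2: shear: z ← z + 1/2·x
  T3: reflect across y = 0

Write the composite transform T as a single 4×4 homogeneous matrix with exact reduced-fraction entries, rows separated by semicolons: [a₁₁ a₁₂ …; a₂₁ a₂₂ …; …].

T = [1 0 0 0; 1/2 -1 0 0; 1/2 0 1 0; 0 0 0 1]

T1 = [1 0 0 0; -1/2 1 0 0; 0 0 1 0; 0 0 0 1]
T2·T1 = [1 0 0 0; -1/2 1 0 0; 1/2 0 1 0; 0 0 0 1]
T3·…·T1 = [1 0 0 0; 1/2 -1 0 0; 1/2 0 1 0; 0 0 0 1]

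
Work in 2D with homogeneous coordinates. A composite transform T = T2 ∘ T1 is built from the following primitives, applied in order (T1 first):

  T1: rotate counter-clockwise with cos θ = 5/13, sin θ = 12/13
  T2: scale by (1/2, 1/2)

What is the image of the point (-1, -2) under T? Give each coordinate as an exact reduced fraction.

T(p) = (19/26, -11/13)

T1 rotate counter-clockwise with cos θ = 5/13, sin θ = 12/13: (-1, -2) → (19/13, -22/13)
T2 scale by (1/2, 1/2): (19/13, -22/13) → (19/26, -11/13)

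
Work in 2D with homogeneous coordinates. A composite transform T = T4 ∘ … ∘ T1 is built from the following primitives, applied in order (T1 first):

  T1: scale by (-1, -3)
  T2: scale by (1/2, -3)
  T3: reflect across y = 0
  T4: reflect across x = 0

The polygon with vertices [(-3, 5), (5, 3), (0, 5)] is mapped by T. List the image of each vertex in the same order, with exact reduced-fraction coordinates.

T1 scale by (-1, -3): (-3, 5) → (3, -15); (5, 3) → (-5, -9); (0, 5) → (0, -15)
T2 scale by (1/2, -3): (3, -15) → (3/2, 45); (-5, -9) → (-5/2, 27); (0, -15) → (0, 45)
T3 reflect across y = 0: (3/2, 45) → (3/2, -45); (-5/2, 27) → (-5/2, -27); (0, 45) → (0, -45)
T4 reflect across x = 0: (3/2, -45) → (-3/2, -45); (-5/2, -27) → (5/2, -27); (0, -45) → (0, -45)

image vertices: (-3/2, -45), (5/2, -27), (0, -45)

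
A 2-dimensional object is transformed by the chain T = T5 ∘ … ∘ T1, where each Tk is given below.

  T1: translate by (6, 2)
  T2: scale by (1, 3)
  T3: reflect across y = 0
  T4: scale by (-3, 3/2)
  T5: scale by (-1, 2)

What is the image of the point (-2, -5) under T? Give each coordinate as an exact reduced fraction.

T(p) = (12, 27)

T1 translate by (6, 2): (-2, -5) → (4, -3)
T2 scale by (1, 3): (4, -3) → (4, -9)
T3 reflect across y = 0: (4, -9) → (4, 9)
T4 scale by (-3, 3/2): (4, 9) → (-12, 27/2)
T5 scale by (-1, 2): (-12, 27/2) → (12, 27)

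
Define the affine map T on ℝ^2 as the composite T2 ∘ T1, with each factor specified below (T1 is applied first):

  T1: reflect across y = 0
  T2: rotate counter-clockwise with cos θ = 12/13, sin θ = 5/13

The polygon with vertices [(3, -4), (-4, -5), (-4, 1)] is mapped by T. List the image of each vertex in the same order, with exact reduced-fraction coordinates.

image vertices: (16/13, 63/13), (-73/13, 40/13), (-43/13, -32/13)

T1 reflect across y = 0: (3, -4) → (3, 4); (-4, -5) → (-4, 5); (-4, 1) → (-4, -1)
T2 rotate counter-clockwise with cos θ = 12/13, sin θ = 5/13: (3, 4) → (16/13, 63/13); (-4, 5) → (-73/13, 40/13); (-4, -1) → (-43/13, -32/13)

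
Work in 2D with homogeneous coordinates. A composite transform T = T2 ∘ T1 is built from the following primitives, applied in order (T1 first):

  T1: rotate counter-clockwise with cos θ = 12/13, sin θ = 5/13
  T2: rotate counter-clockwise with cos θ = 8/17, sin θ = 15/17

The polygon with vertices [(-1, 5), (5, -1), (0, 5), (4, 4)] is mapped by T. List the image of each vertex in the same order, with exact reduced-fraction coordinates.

image vertices: (-1121/221, -115/221), (25/17, 83/17), (-1100/221, 105/221), (-796/221, 964/221)

T1 rotate counter-clockwise with cos θ = 12/13, sin θ = 5/13: (-1, 5) → (-37/13, 55/13); (5, -1) → (5, 1); (0, 5) → (-25/13, 60/13); (4, 4) → (28/13, 68/13)
T2 rotate counter-clockwise with cos θ = 8/17, sin θ = 15/17: (-37/13, 55/13) → (-1121/221, -115/221); (5, 1) → (25/17, 83/17); (-25/13, 60/13) → (-1100/221, 105/221); (28/13, 68/13) → (-796/221, 964/221)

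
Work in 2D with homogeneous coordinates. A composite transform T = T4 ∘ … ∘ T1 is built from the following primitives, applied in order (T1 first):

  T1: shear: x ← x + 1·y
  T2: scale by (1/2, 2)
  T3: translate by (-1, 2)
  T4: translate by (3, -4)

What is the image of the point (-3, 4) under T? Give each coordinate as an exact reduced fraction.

T(p) = (5/2, 6)

T1 shear: x ← x + 1·y: (-3, 4) → (1, 4)
T2 scale by (1/2, 2): (1, 4) → (1/2, 8)
T3 translate by (-1, 2): (1/2, 8) → (-1/2, 10)
T4 translate by (3, -4): (-1/2, 10) → (5/2, 6)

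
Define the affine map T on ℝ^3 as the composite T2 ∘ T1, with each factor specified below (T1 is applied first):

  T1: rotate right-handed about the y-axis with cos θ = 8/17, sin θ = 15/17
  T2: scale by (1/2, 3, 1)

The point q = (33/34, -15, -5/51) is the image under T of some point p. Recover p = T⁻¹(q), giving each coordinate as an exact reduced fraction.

T1 = [8/17 0 15/17 0; 0 1 0 0; -15/17 0 8/17 0; 0 0 0 1]
T2·T1 = [4/17 0 15/34 0; 0 3 0 0; -15/17 0 8/17 0; 0 0 0 1]
det M = 3/2; M⁻¹ = [16/17 0 -15/17 0; 0 1/3 0 0; 30/17 0 8/17 0; 0 0 0 1]
M⁻¹ · (33/34, -15, -5/51)ᵀ = (1, -5, 5/3)ᵀ

p = (1, -5, 5/3)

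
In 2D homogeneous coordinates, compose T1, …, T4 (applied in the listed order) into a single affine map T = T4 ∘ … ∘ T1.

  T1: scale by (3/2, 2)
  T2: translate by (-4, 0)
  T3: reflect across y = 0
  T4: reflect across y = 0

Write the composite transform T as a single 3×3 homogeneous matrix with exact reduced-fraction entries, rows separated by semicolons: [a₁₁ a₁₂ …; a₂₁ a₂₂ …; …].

T = [3/2 0 -4; 0 2 0; 0 0 1]

T1 = [3/2 0 0; 0 2 0; 0 0 1]
T2·T1 = [3/2 0 -4; 0 2 0; 0 0 1]
T3·…·T1 = [3/2 0 -4; 0 -2 0; 0 0 1]
T4·…·T1 = [3/2 0 -4; 0 2 0; 0 0 1]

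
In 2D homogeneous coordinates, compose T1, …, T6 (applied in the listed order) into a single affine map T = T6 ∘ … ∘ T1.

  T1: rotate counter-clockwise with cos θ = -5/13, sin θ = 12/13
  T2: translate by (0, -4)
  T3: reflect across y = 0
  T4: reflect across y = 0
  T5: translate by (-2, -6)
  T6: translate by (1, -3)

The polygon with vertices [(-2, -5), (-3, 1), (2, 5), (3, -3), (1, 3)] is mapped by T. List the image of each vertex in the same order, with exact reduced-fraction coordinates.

T1 rotate counter-clockwise with cos θ = -5/13, sin θ = 12/13: (-2, -5) → (70/13, 1/13); (-3, 1) → (3/13, -41/13); (2, 5) → (-70/13, -1/13); (3, -3) → (21/13, 51/13); (1, 3) → (-41/13, -3/13)
T2 translate by (0, -4): (70/13, 1/13) → (70/13, -51/13); (3/13, -41/13) → (3/13, -93/13); (-70/13, -1/13) → (-70/13, -53/13); (21/13, 51/13) → (21/13, -1/13); (-41/13, -3/13) → (-41/13, -55/13)
T3 reflect across y = 0: (70/13, -51/13) → (70/13, 51/13); (3/13, -93/13) → (3/13, 93/13); (-70/13, -53/13) → (-70/13, 53/13); (21/13, -1/13) → (21/13, 1/13); (-41/13, -55/13) → (-41/13, 55/13)
T4 reflect across y = 0: (70/13, 51/13) → (70/13, -51/13); (3/13, 93/13) → (3/13, -93/13); (-70/13, 53/13) → (-70/13, -53/13); (21/13, 1/13) → (21/13, -1/13); (-41/13, 55/13) → (-41/13, -55/13)
T5 translate by (-2, -6): (70/13, -51/13) → (44/13, -129/13); (3/13, -93/13) → (-23/13, -171/13); (-70/13, -53/13) → (-96/13, -131/13); (21/13, -1/13) → (-5/13, -79/13); (-41/13, -55/13) → (-67/13, -133/13)
T6 translate by (1, -3): (44/13, -129/13) → (57/13, -168/13); (-23/13, -171/13) → (-10/13, -210/13); (-96/13, -131/13) → (-83/13, -170/13); (-5/13, -79/13) → (8/13, -118/13); (-67/13, -133/13) → (-54/13, -172/13)

image vertices: (57/13, -168/13), (-10/13, -210/13), (-83/13, -170/13), (8/13, -118/13), (-54/13, -172/13)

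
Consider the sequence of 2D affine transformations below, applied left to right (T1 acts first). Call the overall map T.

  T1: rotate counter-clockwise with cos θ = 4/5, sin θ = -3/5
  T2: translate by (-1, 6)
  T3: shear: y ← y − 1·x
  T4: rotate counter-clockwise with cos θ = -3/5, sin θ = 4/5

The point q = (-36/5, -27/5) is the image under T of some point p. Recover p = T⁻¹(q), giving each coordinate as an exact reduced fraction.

T1 = [4/5 3/5 0; -3/5 4/5 0; 0 0 1]
T2·T1 = [4/5 3/5 -1; -3/5 4/5 6; 0 0 1]
T3·…·T1 = [4/5 3/5 -1; -7/5 1/5 7; 0 0 1]
T4·…·T1 = [16/25 -13/25 -5; 37/25 9/25 -5; 0 0 1]
det M = 1; M⁻¹ = [9/25 13/25 22/5; -37/25 16/25 -21/5; 0 0 1]
M⁻¹ · (-36/5, -27/5)ᵀ = (-1, 3)ᵀ

p = (-1, 3)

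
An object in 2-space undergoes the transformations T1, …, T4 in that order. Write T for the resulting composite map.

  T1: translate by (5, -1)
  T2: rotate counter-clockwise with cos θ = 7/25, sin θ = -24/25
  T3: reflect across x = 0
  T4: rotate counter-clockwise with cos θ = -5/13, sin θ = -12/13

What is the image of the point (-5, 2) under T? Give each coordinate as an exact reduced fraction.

T(p) = (204/325, 253/325)

T1 translate by (5, -1): (-5, 2) → (0, 1)
T2 rotate counter-clockwise with cos θ = 7/25, sin θ = -24/25: (0, 1) → (24/25, 7/25)
T3 reflect across x = 0: (24/25, 7/25) → (-24/25, 7/25)
T4 rotate counter-clockwise with cos θ = -5/13, sin θ = -12/13: (-24/25, 7/25) → (204/325, 253/325)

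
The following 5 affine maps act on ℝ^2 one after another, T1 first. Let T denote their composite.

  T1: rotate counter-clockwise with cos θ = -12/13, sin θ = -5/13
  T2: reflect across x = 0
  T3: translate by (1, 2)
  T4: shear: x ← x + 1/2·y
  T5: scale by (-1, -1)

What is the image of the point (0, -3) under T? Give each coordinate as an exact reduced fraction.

T1 rotate counter-clockwise with cos θ = -12/13, sin θ = -5/13: (0, -3) → (-15/13, 36/13)
T2 reflect across x = 0: (-15/13, 36/13) → (15/13, 36/13)
T3 translate by (1, 2): (15/13, 36/13) → (28/13, 62/13)
T4 shear: x ← x + 1/2·y: (28/13, 62/13) → (59/13, 62/13)
T5 scale by (-1, -1): (59/13, 62/13) → (-59/13, -62/13)

T(p) = (-59/13, -62/13)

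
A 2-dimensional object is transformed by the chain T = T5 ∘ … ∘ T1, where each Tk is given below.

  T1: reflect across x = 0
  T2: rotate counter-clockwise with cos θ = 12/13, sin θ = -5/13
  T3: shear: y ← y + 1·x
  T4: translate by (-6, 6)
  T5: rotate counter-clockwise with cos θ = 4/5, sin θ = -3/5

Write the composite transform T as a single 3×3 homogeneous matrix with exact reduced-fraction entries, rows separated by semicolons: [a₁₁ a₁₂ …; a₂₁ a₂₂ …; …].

T = [-69/65 71/65 -6/5; 8/65 53/65 42/5; 0 0 1]

T1 = [-1 0 0; 0 1 0; 0 0 1]
T2·T1 = [-12/13 5/13 0; 5/13 12/13 0; 0 0 1]
T3·…·T1 = [-12/13 5/13 0; -7/13 17/13 0; 0 0 1]
T4·…·T1 = [-12/13 5/13 -6; -7/13 17/13 6; 0 0 1]
T5·…·T1 = [-69/65 71/65 -6/5; 8/65 53/65 42/5; 0 0 1]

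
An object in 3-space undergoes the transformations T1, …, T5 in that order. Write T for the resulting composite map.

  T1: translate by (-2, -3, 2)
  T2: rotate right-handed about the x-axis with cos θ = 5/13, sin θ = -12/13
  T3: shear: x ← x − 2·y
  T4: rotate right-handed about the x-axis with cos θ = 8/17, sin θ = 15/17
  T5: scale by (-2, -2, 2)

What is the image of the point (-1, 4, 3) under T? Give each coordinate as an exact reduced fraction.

T1 translate by (-2, -3, 2): (-1, 4, 3) → (-3, 1, 5)
T2 rotate right-handed about the x-axis with cos θ = 5/13, sin θ = -12/13: (-3, 1, 5) → (-3, 5, 1)
T3 shear: x ← x − 2·y: (-3, 5, 1) → (-13, 5, 1)
T4 rotate right-handed about the x-axis with cos θ = 8/17, sin θ = 15/17: (-13, 5, 1) → (-13, 25/17, 83/17)
T5 scale by (-2, -2, 2): (-13, 25/17, 83/17) → (26, -50/17, 166/17)

T(p) = (26, -50/17, 166/17)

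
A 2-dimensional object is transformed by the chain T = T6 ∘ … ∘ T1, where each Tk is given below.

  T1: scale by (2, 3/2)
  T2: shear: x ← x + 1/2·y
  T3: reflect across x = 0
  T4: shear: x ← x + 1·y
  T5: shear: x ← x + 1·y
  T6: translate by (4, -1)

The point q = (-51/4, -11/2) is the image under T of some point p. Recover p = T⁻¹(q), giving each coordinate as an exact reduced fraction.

T1 = [2 0 0; 0 3/2 0; 0 0 1]
T2·T1 = [2 3/4 0; 0 3/2 0; 0 0 1]
T3·…·T1 = [-2 -3/4 0; 0 3/2 0; 0 0 1]
T4·…·T1 = [-2 3/4 0; 0 3/2 0; 0 0 1]
T5·…·T1 = [-2 9/4 0; 0 3/2 0; 0 0 1]
T6·…·T1 = [-2 9/4 4; 0 3/2 -1; 0 0 1]
det M = -3; M⁻¹ = [-1/2 3/4 11/4; 0 2/3 2/3; 0 0 1]
M⁻¹ · (-51/4, -11/2)ᵀ = (5, -3)ᵀ

p = (5, -3)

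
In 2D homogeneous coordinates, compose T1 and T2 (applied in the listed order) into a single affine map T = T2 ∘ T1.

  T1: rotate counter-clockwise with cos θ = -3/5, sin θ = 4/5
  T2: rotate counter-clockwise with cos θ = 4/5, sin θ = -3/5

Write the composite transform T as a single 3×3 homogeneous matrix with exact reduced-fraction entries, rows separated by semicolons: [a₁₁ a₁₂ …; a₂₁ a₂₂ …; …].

T1 = [-3/5 -4/5 0; 4/5 -3/5 0; 0 0 1]
T2·T1 = [0 -1 0; 1 0 0; 0 0 1]

T = [0 -1 0; 1 0 0; 0 0 1]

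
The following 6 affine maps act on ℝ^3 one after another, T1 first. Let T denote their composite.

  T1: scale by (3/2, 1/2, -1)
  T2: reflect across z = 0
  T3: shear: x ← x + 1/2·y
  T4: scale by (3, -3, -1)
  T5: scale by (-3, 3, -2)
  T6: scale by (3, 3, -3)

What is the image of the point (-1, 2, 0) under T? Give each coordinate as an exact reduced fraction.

T(p) = (27, -27, 0)

T1 scale by (3/2, 1/2, -1): (-1, 2, 0) → (-3/2, 1, 0)
T2 reflect across z = 0: (-3/2, 1, 0) → (-3/2, 1, 0)
T3 shear: x ← x + 1/2·y: (-3/2, 1, 0) → (-1, 1, 0)
T4 scale by (3, -3, -1): (-1, 1, 0) → (-3, -3, 0)
T5 scale by (-3, 3, -2): (-3, -3, 0) → (9, -9, 0)
T6 scale by (3, 3, -3): (9, -9, 0) → (27, -27, 0)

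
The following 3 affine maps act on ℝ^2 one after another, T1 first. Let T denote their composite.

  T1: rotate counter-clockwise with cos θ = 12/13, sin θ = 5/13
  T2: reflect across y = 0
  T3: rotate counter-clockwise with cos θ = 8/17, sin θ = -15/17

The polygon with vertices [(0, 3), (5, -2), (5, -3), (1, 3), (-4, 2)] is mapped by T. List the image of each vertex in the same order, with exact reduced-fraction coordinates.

image vertices: (-660/221, -63/221), (545/221, -1058/221), (45/13, -61/13), (-639/221, -283/221), (-524/221, 838/221)

T1 rotate counter-clockwise with cos θ = 12/13, sin θ = 5/13: (0, 3) → (-15/13, 36/13); (5, -2) → (70/13, 1/13); (5, -3) → (75/13, -11/13); (1, 3) → (-3/13, 41/13); (-4, 2) → (-58/13, 4/13)
T2 reflect across y = 0: (-15/13, 36/13) → (-15/13, -36/13); (70/13, 1/13) → (70/13, -1/13); (75/13, -11/13) → (75/13, 11/13); (-3/13, 41/13) → (-3/13, -41/13); (-58/13, 4/13) → (-58/13, -4/13)
T3 rotate counter-clockwise with cos θ = 8/17, sin θ = -15/17: (-15/13, -36/13) → (-660/221, -63/221); (70/13, -1/13) → (545/221, -1058/221); (75/13, 11/13) → (45/13, -61/13); (-3/13, -41/13) → (-639/221, -283/221); (-58/13, -4/13) → (-524/221, 838/221)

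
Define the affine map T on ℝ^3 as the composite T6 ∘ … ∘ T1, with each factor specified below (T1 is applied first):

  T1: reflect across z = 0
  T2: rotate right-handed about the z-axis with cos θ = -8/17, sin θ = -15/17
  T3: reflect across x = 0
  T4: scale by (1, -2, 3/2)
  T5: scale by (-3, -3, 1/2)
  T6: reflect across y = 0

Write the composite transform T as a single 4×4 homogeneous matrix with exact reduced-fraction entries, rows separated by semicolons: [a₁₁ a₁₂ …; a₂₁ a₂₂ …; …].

T = [-24/17 45/17 0 0; 90/17 48/17 0 0; 0 0 -3/4 0; 0 0 0 1]

T1 = [1 0 0 0; 0 1 0 0; 0 0 -1 0; 0 0 0 1]
T2·T1 = [-8/17 15/17 0 0; -15/17 -8/17 0 0; 0 0 -1 0; 0 0 0 1]
T3·…·T1 = [8/17 -15/17 0 0; -15/17 -8/17 0 0; 0 0 -1 0; 0 0 0 1]
T4·…·T1 = [8/17 -15/17 0 0; 30/17 16/17 0 0; 0 0 -3/2 0; 0 0 0 1]
T5·…·T1 = [-24/17 45/17 0 0; -90/17 -48/17 0 0; 0 0 -3/4 0; 0 0 0 1]
T6·…·T1 = [-24/17 45/17 0 0; 90/17 48/17 0 0; 0 0 -3/4 0; 0 0 0 1]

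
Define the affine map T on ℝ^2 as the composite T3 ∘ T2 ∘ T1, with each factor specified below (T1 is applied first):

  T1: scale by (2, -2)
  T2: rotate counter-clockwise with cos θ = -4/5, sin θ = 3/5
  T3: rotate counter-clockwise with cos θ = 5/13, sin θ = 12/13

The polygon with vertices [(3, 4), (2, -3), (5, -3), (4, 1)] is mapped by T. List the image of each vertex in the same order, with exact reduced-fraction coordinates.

T1 scale by (2, -2): (3, 4) → (6, -8); (2, -3) → (4, 6); (5, -3) → (10, 6); (4, 1) → (8, -2)
T2 rotate counter-clockwise with cos θ = -4/5, sin θ = 3/5: (6, -8) → (0, 10); (4, 6) → (-34/5, -12/5); (10, 6) → (-58/5, 6/5); (8, -2) → (-26/5, 32/5)
T3 rotate counter-clockwise with cos θ = 5/13, sin θ = 12/13: (0, 10) → (-120/13, 50/13); (-34/5, -12/5) → (-2/5, -36/5); (-58/5, 6/5) → (-362/65, -666/65); (-26/5, 32/5) → (-514/65, -152/65)

image vertices: (-120/13, 50/13), (-2/5, -36/5), (-362/65, -666/65), (-514/65, -152/65)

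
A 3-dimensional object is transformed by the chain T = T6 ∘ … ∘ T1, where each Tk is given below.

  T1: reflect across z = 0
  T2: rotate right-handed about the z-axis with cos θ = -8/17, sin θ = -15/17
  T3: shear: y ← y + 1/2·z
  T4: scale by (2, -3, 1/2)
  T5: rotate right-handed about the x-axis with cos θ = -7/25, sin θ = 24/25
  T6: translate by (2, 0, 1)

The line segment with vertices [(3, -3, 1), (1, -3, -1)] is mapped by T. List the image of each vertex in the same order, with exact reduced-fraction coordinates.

image vertices: (-104/17, -831/850, 5217/850), (-72/17, 327/850, -1789/850)

T1 reflect across z = 0: (3, -3, 1) → (3, -3, -1); (1, -3, -1) → (1, -3, 1)
T2 rotate right-handed about the z-axis with cos θ = -8/17, sin θ = -15/17: (3, -3, -1) → (-69/17, -21/17, -1); (1, -3, 1) → (-53/17, 9/17, 1)
T3 shear: y ← y + 1/2·z: (-69/17, -21/17, -1) → (-69/17, -59/34, -1); (-53/17, 9/17, 1) → (-53/17, 35/34, 1)
T4 scale by (2, -3, 1/2): (-69/17, -59/34, -1) → (-138/17, 177/34, -1/2); (-53/17, 35/34, 1) → (-106/17, -105/34, 1/2)
T5 rotate right-handed about the x-axis with cos θ = -7/25, sin θ = 24/25: (-138/17, 177/34, -1/2) → (-138/17, -831/850, 4367/850); (-106/17, -105/34, 1/2) → (-106/17, 327/850, -2639/850)
T6 translate by (2, 0, 1): (-138/17, -831/850, 4367/850) → (-104/17, -831/850, 5217/850); (-106/17, 327/850, -2639/850) → (-72/17, 327/850, -1789/850)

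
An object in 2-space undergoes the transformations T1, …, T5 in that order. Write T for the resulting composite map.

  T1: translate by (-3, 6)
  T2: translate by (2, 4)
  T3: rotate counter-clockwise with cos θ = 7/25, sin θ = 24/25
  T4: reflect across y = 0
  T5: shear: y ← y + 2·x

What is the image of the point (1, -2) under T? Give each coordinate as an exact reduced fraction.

T(p) = (-192/25, -88/5)

T1 translate by (-3, 6): (1, -2) → (-2, 4)
T2 translate by (2, 4): (-2, 4) → (0, 8)
T3 rotate counter-clockwise with cos θ = 7/25, sin θ = 24/25: (0, 8) → (-192/25, 56/25)
T4 reflect across y = 0: (-192/25, 56/25) → (-192/25, -56/25)
T5 shear: y ← y + 2·x: (-192/25, -56/25) → (-192/25, -88/5)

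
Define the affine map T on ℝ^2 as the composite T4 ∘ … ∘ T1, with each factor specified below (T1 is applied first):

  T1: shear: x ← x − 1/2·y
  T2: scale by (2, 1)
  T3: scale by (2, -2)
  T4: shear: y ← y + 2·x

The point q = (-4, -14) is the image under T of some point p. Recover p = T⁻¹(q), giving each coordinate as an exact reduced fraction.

T1 = [1 -1/2 0; 0 1 0; 0 0 1]
T2·T1 = [2 -1 0; 0 1 0; 0 0 1]
T3·…·T1 = [4 -2 0; 0 -2 0; 0 0 1]
T4·…·T1 = [4 -2 0; 8 -6 0; 0 0 1]
det M = -8; M⁻¹ = [3/4 -1/4 0; 1 -1/2 0; 0 0 1]
M⁻¹ · (-4, -14)ᵀ = (1/2, 3)ᵀ

p = (1/2, 3)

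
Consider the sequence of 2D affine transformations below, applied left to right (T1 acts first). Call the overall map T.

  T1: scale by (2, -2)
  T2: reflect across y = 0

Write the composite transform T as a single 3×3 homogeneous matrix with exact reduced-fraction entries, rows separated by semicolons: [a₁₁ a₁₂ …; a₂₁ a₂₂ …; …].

T1 = [2 0 0; 0 -2 0; 0 0 1]
T2·T1 = [2 0 0; 0 2 0; 0 0 1]

T = [2 0 0; 0 2 0; 0 0 1]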